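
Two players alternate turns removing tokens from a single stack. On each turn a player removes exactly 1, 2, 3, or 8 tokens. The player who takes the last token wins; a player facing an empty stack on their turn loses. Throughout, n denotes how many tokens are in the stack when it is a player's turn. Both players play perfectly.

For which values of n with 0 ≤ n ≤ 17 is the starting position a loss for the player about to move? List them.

0, 4, 9, 13

Classify positions by backward induction: terminal positions (no move available) are L. From any other position, the mover wins iff some move reaches an L.
n=0: no move → L
n=1: →0(L), so W
n=2: →0(L), so W
n=3: →0(L), so W
n=4: →3(W), 2(W), 1(W) — all W, so L
n=5: →4(L), so W
n=6: →4(L), so W
n=7: →4(L), so W
n=8: →0(L), so W
n=9: →8(W), 7(W), 6(W), 1(W) — all W, so L
n=10: →9(L), so W
n=11: →9(L), so W
n=12: →9(L), so W
n=13: →12(W), 11(W), 10(W), 5(W) — all W, so L
n=14: →13(L), so W
n=15: →13(L), so W
n=16: →13(L), so W
n=17: →9(L), so W
Reading off the rows marked L gives the requested list; there are 4 such values of n.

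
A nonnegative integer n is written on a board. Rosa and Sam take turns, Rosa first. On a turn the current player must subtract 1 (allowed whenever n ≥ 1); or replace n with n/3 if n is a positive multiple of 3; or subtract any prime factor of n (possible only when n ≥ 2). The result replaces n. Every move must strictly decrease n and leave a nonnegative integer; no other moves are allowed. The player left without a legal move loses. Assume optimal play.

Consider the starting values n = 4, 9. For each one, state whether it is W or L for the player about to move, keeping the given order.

Label each position W (a win for the player to move) or L (a loss). A position with no legal move is L; any other position is W exactly when some move reaches an L, and L when every move reaches a W.
n=0: no move → L
n=1: W (go to 0, an L position)
n=2: W (go to 0, an L position)
n=3: W (go to 0, an L position)
n=4: L (options 2(W), 3(W) are all W)
n=5: W (go to 0, an L position)
n=6: W (go to 4, an L position)
n=7: W (go to 0, an L position)
n=8: L (options 6(W), 7(W) are all W)
n=9: W (go to 8, an L position)

4: L, 9: W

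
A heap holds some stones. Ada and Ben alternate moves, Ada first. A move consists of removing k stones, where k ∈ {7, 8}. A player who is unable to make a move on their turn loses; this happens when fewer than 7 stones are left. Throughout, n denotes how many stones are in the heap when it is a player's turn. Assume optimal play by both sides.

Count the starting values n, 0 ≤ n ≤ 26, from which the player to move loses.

Work bottom-up. With no move the player to move loses. Otherwise the position is W if at least one move leads to an L position for the opponent, and L if every move leads to a W.
n=0: no move → L
n=1: no move → L
n=2: no move → L
n=3: no move → L
n=4: no move → L
n=5: no move → L
n=6: no move → L
n=7: can move to 0, which is L ⇒ W
n=8: can move to 1, which is L ⇒ W
n=9: can move to 2, which is L ⇒ W
n=10: can move to 3, which is L ⇒ W
n=11: can move to 4, which is L ⇒ W
n=12: can move to 5, which is L ⇒ W
n=13: can move to 6, which is L ⇒ W
n=14: can move to 6, which is L ⇒ W
n=15: moves to 8(W), 7(W); every one is W ⇒ L
n=16: moves to 9(W), 8(W); every one is W ⇒ L
n=17: moves to 10(W), 9(W); every one is W ⇒ L
n=18: moves to 11(W), 10(W); every one is W ⇒ L
n=19: moves to 12(W), 11(W); every one is W ⇒ L
n=20: moves to 13(W), 12(W); every one is W ⇒ L
n=21: moves to 14(W), 13(W); every one is W ⇒ L
n=22: can move to 15, which is L ⇒ W
n=23: can move to 16, which is L ⇒ W
n=24: can move to 17, which is L ⇒ W
n=25: can move to 18, which is L ⇒ W
n=26: can move to 19, which is L ⇒ W
L entries with 0 ≤ n ≤ 26: n = 0, 1, 2, 3, 4, 5, 6, 15, 16, 17, 18, 19, 20, 21; that makes 14.

14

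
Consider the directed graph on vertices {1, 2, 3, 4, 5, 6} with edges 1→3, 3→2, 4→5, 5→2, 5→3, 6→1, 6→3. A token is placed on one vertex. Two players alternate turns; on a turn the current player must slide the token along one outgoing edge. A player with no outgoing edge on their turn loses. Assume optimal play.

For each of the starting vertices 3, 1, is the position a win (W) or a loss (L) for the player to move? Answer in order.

Classify positions by backward induction: terminal positions (no move available) are L. From any other position, the mover wins iff some move reaches an L.
Every edge goes from a vertex to one that appears earlier in the order 2, 3, 5, 1, 4, 6, so processing vertices in that order labels each vertex after all of its successors.
2: no outgoing edge → L
3: W (go to 2, an L position)
5: W (go to 2, an L position)
1: L (sole option 3(W) is W)
4: L (sole option 5(W) is W)
6: W (go to 1, an L position)

3: W, 1: L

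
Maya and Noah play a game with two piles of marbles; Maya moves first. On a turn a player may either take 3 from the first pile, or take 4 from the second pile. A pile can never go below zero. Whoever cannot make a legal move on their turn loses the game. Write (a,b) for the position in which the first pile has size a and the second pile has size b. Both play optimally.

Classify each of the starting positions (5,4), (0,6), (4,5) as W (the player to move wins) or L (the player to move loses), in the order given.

(5,4): L, (0,6): W, (4,5): L

Build the W/L table. Terminal = L. A non-terminal position is W if it has a move to some L; otherwise it is L.
No move ever increases a pile, so every position that can arise here has a ≤ 5 and b ≤ 6; it is enough to label the cells with 0 ≤ a ≤ 5 and 0 ≤ b ≤ 6.
Every move lowers a or b (never raises either), so fill the grid row by row in increasing a, and left to right within a row: each cell's successors are then already labelled.
      b=0  b=1  b=2  b=3  b=4  b=5  b=6
a=0:    L    L    L    L    W    W    W
a=1:    L    L    L    L    W    W    W
a=2:    L    L    L    L    W    W    W
a=3:    W    W    W    W    L    L    L
a=4:    W    W    W    W    L    L    L
a=5:    W    W    W    W    L    L    L
Cells with no legal move (terminal, hence L): (0,0), (0,1), (0,2), (0,3), (1,0), (1,1), (1,2), (1,3), (2,0), (2,1), (2,2), (2,3).
The remaining L cells, each justified by listing all of its moves:
(3,4): only reaches (0,4)(W), (3,0)(W), all W → L
(3,5): only reaches (0,5)(W), (3,1)(W), all W → L
(3,6): only reaches (0,6)(W), (3,2)(W), all W → L
(4,4): only reaches (1,4)(W), (4,0)(W), all W → L
(4,5): only reaches (1,5)(W), (4,1)(W), all W → L
(4,6): only reaches (1,6)(W), (4,2)(W), all W → L
(5,4): only reaches (2,4)(W), (5,0)(W), all W → L
(5,5): only reaches (2,5)(W), (5,1)(W), all W → L
(5,6): only reaches (2,6)(W), (5,2)(W), all W → L
Every other cell has at least one move into one of the L cells above, so it is W.
(5,4): one of the L cells justified above, so L
(0,6): the move to (0,2) reaches an L cell, so W
(4,5): one of the L cells justified above, so L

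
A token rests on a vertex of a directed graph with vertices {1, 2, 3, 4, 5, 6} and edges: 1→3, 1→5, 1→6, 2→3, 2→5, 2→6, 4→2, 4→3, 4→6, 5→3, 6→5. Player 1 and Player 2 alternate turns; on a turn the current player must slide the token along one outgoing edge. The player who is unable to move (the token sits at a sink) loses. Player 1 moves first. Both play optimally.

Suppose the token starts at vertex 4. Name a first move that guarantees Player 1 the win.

Label each position W (a win for the player to move) or L (a loss). A position with no legal move is L; any other position is W exactly when some move reaches an L, and L when every move reaches a W.
Every edge goes from a vertex to one that appears earlier in the order 3, 5, 6, 2, 4, 1, so processing vertices in that order labels each vertex after all of its successors.
3: no outgoing edge → L
5: →3(L), so W
6: →5(W) only, which is W, so L
2: →6(L), so W
4: →6(L), so W
1: →6(L), so W
From 4, the L positions reachable in one move are: 6, 3. Any move reaching one of these is winning.

Move to 6.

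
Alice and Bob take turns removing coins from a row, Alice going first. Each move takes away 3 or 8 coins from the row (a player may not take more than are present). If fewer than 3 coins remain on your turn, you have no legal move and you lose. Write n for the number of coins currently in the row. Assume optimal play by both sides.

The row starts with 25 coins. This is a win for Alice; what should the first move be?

Remove 3, leaving 22.

Positions with no move are L. A position that does have a move is losing for the player to move precisely when every available move leads to a winning position for the opponent. Fill in the labels:
n=0: no move → L
n=1: no move → L
n=2: no move → L
n=3: W (go to 0, an L position)
n=4: W (go to 1, an L position)
n=5: W (go to 2, an L position)
n=6: L (sole option 3(W) is W)
n=7: L (sole option 4(W) is W)
n=8: W (go to 0, an L position)
n=9: W (go to 6, an L position)
n=10: W (go to 7, an L position)
n=11: L (options 8(W), 3(W) are all W)
n=12: L (options 9(W), 4(W) are all W)
n=13: L (options 10(W), 5(W) are all W)
n=14: W (go to 11, an L position)
n=15: W (go to 12, an L position)
n=16: W (go to 13, an L position)
n=17: L (options 14(W), 9(W) are all W)
n=18: L (options 15(W), 10(W) are all W)
n=19: W (go to 11, an L position)
n=20: W (go to 17, an L position)
n=21: W (go to 18, an L position)
n=22: L (options 19(W), 14(W) are all W)
n=23: L (options 20(W), 15(W) are all W)
n=24: L (options 21(W), 16(W) are all W)
n=25: W (go to 22, an L position)
From 25, the L positions reachable in one move are: 22, 17. Any move reaching one of these is winning.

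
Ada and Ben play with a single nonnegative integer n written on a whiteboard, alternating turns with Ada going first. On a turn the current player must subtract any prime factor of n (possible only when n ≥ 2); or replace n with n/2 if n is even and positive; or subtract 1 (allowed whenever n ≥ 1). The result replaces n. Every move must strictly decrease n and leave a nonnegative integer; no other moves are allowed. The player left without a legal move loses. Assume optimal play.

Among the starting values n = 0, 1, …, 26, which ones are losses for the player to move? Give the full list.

0, 4, 9, 14, 20, 24

Use the standard recursion: the mover loses at a terminal position; elsewhere, the mover wins exactly when some move hands the opponent an L position.
n=0: no move → L
n=1: reaches L-position 0 → W
n=2: reaches L-position 0 → W
n=3: reaches L-position 0 → W
n=4: only reaches 2(W), 3(W), all W → L
n=5: reaches L-position 0 → W
n=6: reaches L-position 4 → W
n=7: reaches L-position 0 → W
n=8: reaches L-position 4 → W
n=9: only reaches 6(W), 8(W), all W → L
n=10: reaches L-position 9 → W
n=11: reaches L-position 0 → W
n=12: reaches L-position 9 → W
n=13: reaches L-position 0 → W
n=14: only reaches 7(W), 12(W), 13(W), all W → L
n=15: reaches L-position 14 → W
n=16: reaches L-position 14 → W
n=17: reaches L-position 0 → W
n=18: reaches L-position 9 → W
n=19: reaches L-position 0 → W
n=20: only reaches 10(W), 15(W), 18(W), 19(W), all W → L
n=21: reaches L-position 14 → W
n=22: reaches L-position 20 → W
n=23: reaches L-position 0 → W
n=24: only reaches 12(W), 21(W), 22(W), 23(W), all W → L
n=25: reaches L-position 20 → W
n=26: reaches L-position 24 → W
The losing starting values of n are exactly the entries labelled L in this table (6 of them).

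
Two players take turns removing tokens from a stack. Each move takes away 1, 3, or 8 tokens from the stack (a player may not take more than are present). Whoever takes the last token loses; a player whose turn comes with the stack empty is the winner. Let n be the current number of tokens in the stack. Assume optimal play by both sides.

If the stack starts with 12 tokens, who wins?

Label each position W (a win for the player to move) or L (a loss). A position with no legal move is W; any other position is W exactly when some move reaches an L, and L when every move reaches a W.
n=0: no move; the opponent has just taken the last token and therefore loses → W
n=1: →0(W) only, which is W, so L
n=2: →1(L), so W
n=3: →2(W), 0(W) — all W, so L
n=4: →3(L), so W
n=5: →4(W), 2(W) — all W, so L
n=6: →5(L), so W
n=7: →6(W), 4(W) — all W, so L
n=8: →7(L), so W
n=9: →1(L), so W
n=10: →7(L), so W
n=11: →3(L), so W
n=12: →11(W), 9(W), 4(W) — all W, so L
The starting position 12 is L: whatever the player to move does, the opponent receives a W position.

The second player wins.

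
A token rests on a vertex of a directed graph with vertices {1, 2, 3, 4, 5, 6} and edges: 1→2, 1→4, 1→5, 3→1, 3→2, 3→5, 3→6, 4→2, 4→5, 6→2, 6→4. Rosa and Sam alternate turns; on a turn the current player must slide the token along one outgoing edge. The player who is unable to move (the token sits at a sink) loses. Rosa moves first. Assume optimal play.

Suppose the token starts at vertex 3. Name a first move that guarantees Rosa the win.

Compute win/loss labels from the base case upward. A position with no move is L. Any other position is W if it can reach an L in one move, else L.
Every edge goes from a vertex to one that appears earlier in the order 5, 2, 4, 1, 6, 3, so processing vertices in that order labels each vertex after all of its successors.
5: no outgoing edge → L
2: no outgoing edge → L
4: reaches L-position 2 → W
1: reaches L-position 2 → W
6: reaches L-position 2 → W
3: reaches L-position 2 → W
From 3, the L positions reachable in one move are: 2, 5. Any move reaching one of these is winning.

Move to 2.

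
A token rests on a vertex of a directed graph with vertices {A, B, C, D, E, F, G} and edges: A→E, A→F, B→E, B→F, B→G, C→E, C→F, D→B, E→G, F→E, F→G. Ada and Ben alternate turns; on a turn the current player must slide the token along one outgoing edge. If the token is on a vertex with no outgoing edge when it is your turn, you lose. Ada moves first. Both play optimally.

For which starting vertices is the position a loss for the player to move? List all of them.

A, C, D, G

Work bottom-up. With no move the player to move loses. Otherwise the position is W if at least one move leads to an L position for the opponent, and L if every move leads to a W.
Every edge goes from a vertex to one that appears earlier in the order G, E, F, C, B, D, A, so processing vertices in that order labels each vertex after all of its successors.
G: no outgoing edge → L
E: →G(L), so W
F: →G(L), so W
C: →F(W), E(W) — all W, so L
B: →G(L), so W
D: →B(W) only, which is W, so L
A: →F(W), E(W) — all W, so L
Reading off the rows marked L gives the requested list; there are 4 such vertices.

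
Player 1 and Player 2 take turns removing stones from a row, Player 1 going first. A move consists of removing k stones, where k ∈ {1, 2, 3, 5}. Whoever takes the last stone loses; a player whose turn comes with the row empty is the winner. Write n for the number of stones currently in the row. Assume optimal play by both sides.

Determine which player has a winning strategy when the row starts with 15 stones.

Build the W/L table. Terminal = W. A non-terminal position is W if it has a move to some L; otherwise it is L.
n=0: no move; the opponent has just taken the last stone and therefore loses → W
n=1: only reaches 0(W), which is W → L
n=2: reaches L-position 1 → W
n=3: reaches L-position 1 → W
n=4: reaches L-position 1 → W
n=5: only reaches 4(W), 3(W), 2(W), 0(W), all W → L
n=6: reaches L-position 5 → W
n=7: reaches L-position 5 → W
n=8: reaches L-position 5 → W
n=9: only reaches 8(W), 7(W), 6(W), 4(W), all W → L
n=10: reaches L-position 9 → W
n=11: reaches L-position 9 → W
n=12: reaches L-position 9 → W
n=13: only reaches 12(W), 11(W), 10(W), 8(W), all W → L
n=14: reaches L-position 13 → W
n=15: reaches L-position 13 → W
From 15 Player 1 can remove 2, leaving 13, reaching an L position.

Player 1 wins.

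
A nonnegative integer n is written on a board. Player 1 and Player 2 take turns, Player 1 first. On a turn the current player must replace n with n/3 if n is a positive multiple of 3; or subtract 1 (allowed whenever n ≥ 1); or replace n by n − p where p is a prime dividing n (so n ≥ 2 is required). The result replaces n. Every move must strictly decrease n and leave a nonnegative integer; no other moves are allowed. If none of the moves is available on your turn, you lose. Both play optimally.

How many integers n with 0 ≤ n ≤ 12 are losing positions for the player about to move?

3

Positions with no move are L. A position that does have a move is losing for the player to move precisely when every available move leads to a winning position for the opponent. Fill in the labels:
n=0: no move → L
n=1: reaches L-position 0 → W
n=2: reaches L-position 0 → W
n=3: reaches L-position 0 → W
n=4: only reaches 2(W), 3(W), all W → L
n=5: reaches L-position 0 → W
n=6: reaches L-position 4 → W
n=7: reaches L-position 0 → W
n=8: only reaches 6(W), 7(W), all W → L
n=9: reaches L-position 8 → W
n=10: reaches L-position 8 → W
n=11: reaches L-position 0 → W
n=12: reaches L-position 4 → W
L entries with 0 ≤ n ≤ 12: n = 0, 4, 8; that makes 3.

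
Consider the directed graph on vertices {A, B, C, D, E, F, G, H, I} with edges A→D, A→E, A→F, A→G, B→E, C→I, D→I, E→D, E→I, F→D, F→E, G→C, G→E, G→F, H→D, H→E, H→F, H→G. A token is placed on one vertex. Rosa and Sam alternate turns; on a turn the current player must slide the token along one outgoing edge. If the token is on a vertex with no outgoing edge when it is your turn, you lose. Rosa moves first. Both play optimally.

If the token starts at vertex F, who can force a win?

Positions with no move are L. A position that does have a move is losing for the player to move precisely when every available move leads to a winning position for the opponent. Fill in the labels:
Every edge goes from a vertex to one that appears earlier in the order I, D, E, F, C, G, B, A, H, so processing vertices in that order labels each vertex after all of its successors.
I: no outgoing edge → L
D: →I(L), so W
E: →I(L), so W
F: →E(W), D(W) — all W, so L
C: →I(L), so W
G: →F(L), so W
B: →E(W) only, which is W, so L
A: →F(L), so W
H: →F(L), so W
Every move from F reaches a W position, so the mover loses.

Sam wins.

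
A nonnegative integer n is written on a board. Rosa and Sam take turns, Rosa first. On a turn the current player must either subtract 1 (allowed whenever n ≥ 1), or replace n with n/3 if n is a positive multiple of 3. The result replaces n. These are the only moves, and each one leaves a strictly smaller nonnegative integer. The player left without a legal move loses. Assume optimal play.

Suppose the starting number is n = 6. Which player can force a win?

Rosa wins.

Work bottom-up. With no move the player to move loses. Otherwise the position is W if at least one move leads to an L position for the opponent, and L if every move leads to a W.
n=0: no move → L
n=1: →0(L), so W
n=2: →1(W) only, which is W, so L
n=3: →2(L), so W
n=4: →3(W) only, which is W, so L
n=5: →4(L), so W
n=6: →2(L), so W
From 6 Rosa can move to 2, reaching an L position.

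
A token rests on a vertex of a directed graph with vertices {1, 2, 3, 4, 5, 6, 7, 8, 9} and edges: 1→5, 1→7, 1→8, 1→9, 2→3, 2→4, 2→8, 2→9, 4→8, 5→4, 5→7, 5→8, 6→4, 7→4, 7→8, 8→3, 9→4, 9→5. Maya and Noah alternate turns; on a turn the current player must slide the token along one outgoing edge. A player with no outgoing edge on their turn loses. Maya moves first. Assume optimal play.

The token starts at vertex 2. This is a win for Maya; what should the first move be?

Move to 4.

Classify positions by backward induction: terminal positions (no move available) are L. From any other position, the mover wins iff some move reaches an L.
Every edge goes from a vertex to one that appears earlier in the order 3, 8, 4, 7, 5, 9, 2, 6, 1, so processing vertices in that order labels each vertex after all of its successors.
3: no outgoing edge → L
8: can move to 3, which is L ⇒ W
4: the only move is to 8(W), a W ⇒ L
7: can move to 4, which is L ⇒ W
5: can move to 4, which is L ⇒ W
9: can move to 4, which is L ⇒ W
2: can move to 4, which is L ⇒ W
6: can move to 4, which is L ⇒ W
1: moves to 9(W), 5(W), 7(W), 8(W); every one is W ⇒ L
From 2, the L positions reachable in one move are: 4, 3. Any move reaching one of these is winning.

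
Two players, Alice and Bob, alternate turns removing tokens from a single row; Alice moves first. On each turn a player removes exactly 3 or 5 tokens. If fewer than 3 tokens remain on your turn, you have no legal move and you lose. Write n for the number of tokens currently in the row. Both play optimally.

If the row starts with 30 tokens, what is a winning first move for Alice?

Work bottom-up. With no move the player to move loses. Otherwise the position is W if at least one move leads to an L position for the opponent, and L if every move leads to a W.
n=0: no move → L
n=1: no move → L
n=2: no move → L
n=3: can move to 0, which is L ⇒ W
n=4: can move to 1, which is L ⇒ W
n=5: can move to 2, which is L ⇒ W
n=6: can move to 1, which is L ⇒ W
n=7: can move to 2, which is L ⇒ W
n=8: moves to 5(W), 3(W); every one is W ⇒ L
n=9: moves to 6(W), 4(W); every one is W ⇒ L
n=10: moves to 7(W), 5(W); every one is W ⇒ L
n=11: can move to 8, which is L ⇒ W
n=12: can move to 9, which is L ⇒ W
n=13: can move to 10, which is L ⇒ W
n=14: can move to 9, which is L ⇒ W
n=15: can move to 10, which is L ⇒ W
n=16: moves to 13(W), 11(W); every one is W ⇒ L
n=17: moves to 14(W), 12(W); every one is W ⇒ L
n=18: moves to 15(W), 13(W); every one is W ⇒ L
n=19: can move to 16, which is L ⇒ W
n=20: can move to 17, which is L ⇒ W
n=21: can move to 18, which is L ⇒ W
n=22: can move to 17, which is L ⇒ W
n=23: can move to 18, which is L ⇒ W
n=24: moves to 21(W), 19(W); every one is W ⇒ L
n=25: moves to 22(W), 20(W); every one is W ⇒ L
n=26: moves to 23(W), 21(W); every one is W ⇒ L
n=27: can move to 24, which is L ⇒ W
n=28: can move to 25, which is L ⇒ W
n=29: can move to 26, which is L ⇒ W
n=30: can move to 25, which is L ⇒ W
From 30, the L positions reachable in one move are: 25.

Remove 5, leaving 25.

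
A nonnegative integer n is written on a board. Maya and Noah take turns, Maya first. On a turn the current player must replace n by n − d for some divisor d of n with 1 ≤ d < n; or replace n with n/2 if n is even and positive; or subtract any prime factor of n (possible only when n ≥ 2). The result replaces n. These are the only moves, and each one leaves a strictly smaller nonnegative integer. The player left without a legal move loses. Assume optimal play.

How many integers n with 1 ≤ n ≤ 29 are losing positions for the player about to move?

Compute win/loss labels from the base case upward. A position with no move is L. Any other position is W if it can reach an L in one move, else L.
n=0: no move → L
n=1: no move → L
n=2: reaches L-position 0 → W
n=3: reaches L-position 0 → W
n=4: only reaches 2(W), 3(W), all W → L
n=5: reaches L-position 0 → W
n=6: reaches L-position 4 → W
n=7: reaches L-position 0 → W
n=8: reaches L-position 4 → W
n=9: only reaches 6(W), 8(W), all W → L
n=10: reaches L-position 9 → W
n=11: reaches L-position 0 → W
n=12: reaches L-position 9 → W
n=13: reaches L-position 0 → W
n=14: only reaches 7(W), 12(W), 13(W), all W → L
n=15: reaches L-position 14 → W
n=16: reaches L-position 14 → W
n=17: reaches L-position 0 → W
n=18: reaches L-position 9 → W
n=19: reaches L-position 0 → W
n=20: only reaches 10(W), 15(W), 16(W), 18(W), 19(W), all W → L
n=21: reaches L-position 14 → W
n=22: reaches L-position 20 → W
n=23: reaches L-position 0 → W
n=24: reaches L-position 20 → W
n=25: reaches L-position 20 → W
n=26: only reaches 13(W), 24(W), 25(W), all W → L
n=27: reaches L-position 26 → W
n=28: reaches L-position 14 → W
n=29: reaches L-position 0 → W
L entries with 1 ≤ n ≤ 29 (n=0 is outside the asked range and is not counted): n = 1, 4, 9, 14, 20, 26; that makes 6.

6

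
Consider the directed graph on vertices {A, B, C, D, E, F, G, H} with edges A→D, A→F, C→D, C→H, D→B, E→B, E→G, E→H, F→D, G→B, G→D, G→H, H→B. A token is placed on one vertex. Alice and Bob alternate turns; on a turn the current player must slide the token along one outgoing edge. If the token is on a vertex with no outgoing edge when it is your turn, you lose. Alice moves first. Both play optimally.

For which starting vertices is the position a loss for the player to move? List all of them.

B, C, F

Work bottom-up. With no move the player to move loses. Otherwise the position is W if at least one move leads to an L position for the opponent, and L if every move leads to a W.
Every edge goes from a vertex to one that appears earlier in the order B, D, H, C, F, G, A, E, so processing vertices in that order labels each vertex after all of its successors.
B: no outgoing edge → L
D: W (go to B, an L position)
H: W (go to B, an L position)
C: L (options H(W), D(W) are all W)
F: L (sole option D(W) is W)
G: W (go to B, an L position)
A: W (go to F, an L position)
E: W (go to B, an L position)
Reading off the rows marked L gives the requested list; there are 3 such vertices.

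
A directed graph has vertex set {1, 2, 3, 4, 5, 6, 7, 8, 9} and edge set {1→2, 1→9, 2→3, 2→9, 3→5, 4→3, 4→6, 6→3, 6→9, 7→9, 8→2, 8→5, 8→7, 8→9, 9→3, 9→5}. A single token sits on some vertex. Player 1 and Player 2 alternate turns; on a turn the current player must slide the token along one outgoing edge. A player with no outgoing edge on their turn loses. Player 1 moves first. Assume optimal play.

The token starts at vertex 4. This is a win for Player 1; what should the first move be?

Positions with no move are L. A position that does have a move is losing for the player to move precisely when every available move leads to a winning position for the opponent. Fill in the labels:
Every edge goes from a vertex to one that appears earlier in the order 5, 3, 9, 6, 2, 7, 8, 1, 4, so processing vertices in that order labels each vertex after all of its successors.
5: no outgoing edge → L
3: can move to 5, which is L ⇒ W
9: can move to 5, which is L ⇒ W
6: moves to 9(W), 3(W); every one is W ⇒ L
2: moves to 9(W), 3(W); every one is W ⇒ L
7: the only move is to 9(W), a W ⇒ L
8: can move to 7, which is L ⇒ W
1: can move to 2, which is L ⇒ W
4: can move to 6, which is L ⇒ W
From 4, the L positions reachable in one move are: 6.

Move to 6.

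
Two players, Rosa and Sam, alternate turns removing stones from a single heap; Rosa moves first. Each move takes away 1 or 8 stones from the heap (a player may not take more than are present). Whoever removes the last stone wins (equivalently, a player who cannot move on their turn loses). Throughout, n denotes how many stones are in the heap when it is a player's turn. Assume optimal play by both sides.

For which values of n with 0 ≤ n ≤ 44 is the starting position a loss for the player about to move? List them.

0, 2, 4, 6, 9, 11, 13, 15, 18, 20, 22, 24, 27, 29, 31, 33, 36, 38, 40, 42

Classify positions by backward induction: terminal positions (no move available) are L. From any other position, the mover wins iff some move reaches an L.
n=0: no move → L
n=1: can move to 0, which is L ⇒ W
n=2: the only move is to 1(W), a W ⇒ L
n=3: can move to 2, which is L ⇒ W
n=4: the only move is to 3(W), a W ⇒ L
n=5: can move to 4, which is L ⇒ W
n=6: the only move is to 5(W), a W ⇒ L
n=7: can move to 6, which is L ⇒ W
n=8: can move to 0, which is L ⇒ W
n=9: moves to 8(W), 1(W); every one is W ⇒ L
n=10: can move to 9, which is L ⇒ W
n=11: moves to 10(W), 3(W); every one is W ⇒ L
n=12: can move to 11, which is L ⇒ W
n=13: moves to 12(W), 5(W); every one is W ⇒ L
n=14: can move to 13, which is L ⇒ W
n=15: moves to 14(W), 7(W); every one is W ⇒ L
n=16: can move to 15, which is L ⇒ W
n=17: can move to 9, which is L ⇒ W
n=18: moves to 17(W), 10(W); every one is W ⇒ L
n=19: can move to 18, which is L ⇒ W
n=20: moves to 19(W), 12(W); every one is W ⇒ L
n=21: can move to 20, which is L ⇒ W
n=22: moves to 21(W), 14(W); every one is W ⇒ L
n=23: can move to 22, which is L ⇒ W
n=24: moves to 23(W), 16(W); every one is W ⇒ L
n=25: can move to 24, which is L ⇒ W
n=26: can move to 18, which is L ⇒ W
n=27: moves to 26(W), 19(W); every one is W ⇒ L
n=28: can move to 27, which is L ⇒ W
n=29: moves to 28(W), 21(W); every one is W ⇒ L
n=30: can move to 29, which is L ⇒ W
n=31: moves to 30(W), 23(W); every one is W ⇒ L
n=32: can move to 31, which is L ⇒ W
n=33: moves to 32(W), 25(W); every one is W ⇒ L
n=34: can move to 33, which is L ⇒ W
n=35: can move to 27, which is L ⇒ W
n=36: moves to 35(W), 28(W); every one is W ⇒ L
n=37: can move to 36, which is L ⇒ W
n=38: moves to 37(W), 30(W); every one is W ⇒ L
n=39: can move to 38, which is L ⇒ W
n=40: moves to 39(W), 32(W); every one is W ⇒ L
n=41: can move to 40, which is L ⇒ W
n=42: moves to 41(W), 34(W); every one is W ⇒ L
n=43: can move to 42, which is L ⇒ W
n=44: can move to 36, which is L ⇒ W
Reading off the rows marked L gives the requested list; there are 20 such values of n.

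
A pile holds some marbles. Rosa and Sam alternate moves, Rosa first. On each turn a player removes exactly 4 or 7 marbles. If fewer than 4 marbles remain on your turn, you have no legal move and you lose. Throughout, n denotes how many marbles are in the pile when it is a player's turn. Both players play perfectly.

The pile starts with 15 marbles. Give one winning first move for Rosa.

Classify positions by backward induction: terminal positions (no move available) are L. From any other position, the mover wins iff some move reaches an L.
n=0: no move → L
n=1: no move → L
n=2: no move → L
n=3: no move → L
n=4: W (go to 0, an L position)
n=5: W (go to 1, an L position)
n=6: W (go to 2, an L position)
n=7: W (go to 3, an L position)
n=8: W (go to 1, an L position)
n=9: W (go to 2, an L position)
n=10: W (go to 3, an L position)
n=11: L (options 7(W), 4(W) are all W)
n=12: L (options 8(W), 5(W) are all W)
n=13: L (options 9(W), 6(W) are all W)
n=14: L (options 10(W), 7(W) are all W)
n=15: W (go to 11, an L position)
From 15, the L positions reachable in one move are: 11.

Remove 4, leaving 11.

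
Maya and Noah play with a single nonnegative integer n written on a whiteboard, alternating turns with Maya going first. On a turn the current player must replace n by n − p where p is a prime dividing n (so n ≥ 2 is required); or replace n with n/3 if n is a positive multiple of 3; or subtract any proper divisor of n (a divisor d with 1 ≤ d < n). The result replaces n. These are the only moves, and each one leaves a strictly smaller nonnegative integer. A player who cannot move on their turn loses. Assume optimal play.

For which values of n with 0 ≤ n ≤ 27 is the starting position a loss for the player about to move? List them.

Use the standard recursion: the mover loses at a terminal position; elsewhere, the mover wins exactly when some move hands the opponent an L position.
n=0: no move → L
n=1: no move → L
n=2: W (go to 0, an L position)
n=3: W (go to 0, an L position)
n=4: L (options 2(W), 3(W) are all W)
n=5: W (go to 0, an L position)
n=6: W (go to 4, an L position)
n=7: W (go to 0, an L position)
n=8: W (go to 4, an L position)
n=9: L (options 3(W), 6(W), 8(W) are all W)
n=10: W (go to 9, an L position)
n=11: W (go to 0, an L position)
n=12: W (go to 4, an L position)
n=13: W (go to 0, an L position)
n=14: L (options 7(W), 12(W), 13(W) are all W)
n=15: W (go to 14, an L position)
n=16: W (go to 14, an L position)
n=17: W (go to 0, an L position)
n=18: W (go to 9, an L position)
n=19: W (go to 0, an L position)
n=20: L (options 10(W), 15(W), 16(W), 18(W), 19(W) are all W)
n=21: W (go to 14, an L position)
n=22: W (go to 20, an L position)
n=23: W (go to 0, an L position)
n=24: W (go to 20, an L position)
n=25: W (go to 20, an L position)
n=26: L (options 13(W), 24(W), 25(W) are all W)
n=27: W (go to 9, an L position)
Reading off the rows marked L gives the requested list; there are 7 such values of n.

0, 1, 4, 9, 14, 20, 26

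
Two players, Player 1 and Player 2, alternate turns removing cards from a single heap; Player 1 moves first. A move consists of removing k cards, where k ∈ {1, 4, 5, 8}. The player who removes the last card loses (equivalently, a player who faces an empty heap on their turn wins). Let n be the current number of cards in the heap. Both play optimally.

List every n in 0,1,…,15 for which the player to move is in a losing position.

Positions with no move are W. A position that does have a move is losing for the player to move precisely when every available move leads to a winning position for the opponent. Fill in the labels:
n=0: no move; the opponent has just taken the last card and therefore loses → W
n=1: the only move is to 0(W), a W ⇒ L
n=2: can move to 1, which is L ⇒ W
n=3: the only move is to 2(W), a W ⇒ L
n=4: can move to 3, which is L ⇒ W
n=5: can move to 1, which is L ⇒ W
n=6: can move to 1, which is L ⇒ W
n=7: can move to 3, which is L ⇒ W
n=8: can move to 3, which is L ⇒ W
n=9: can move to 1, which is L ⇒ W
n=10: moves to 9(W), 6(W), 5(W), 2(W); every one is W ⇒ L
n=11: can move to 10, which is L ⇒ W
n=12: moves to 11(W), 8(W), 7(W), 4(W); every one is W ⇒ L
n=13: can move to 12, which is L ⇒ W
n=14: can move to 10, which is L ⇒ W
n=15: can move to 10, which is L ⇒ W
Reading off the rows marked L gives the requested list; there are 4 such values of n.

1, 3, 10, 12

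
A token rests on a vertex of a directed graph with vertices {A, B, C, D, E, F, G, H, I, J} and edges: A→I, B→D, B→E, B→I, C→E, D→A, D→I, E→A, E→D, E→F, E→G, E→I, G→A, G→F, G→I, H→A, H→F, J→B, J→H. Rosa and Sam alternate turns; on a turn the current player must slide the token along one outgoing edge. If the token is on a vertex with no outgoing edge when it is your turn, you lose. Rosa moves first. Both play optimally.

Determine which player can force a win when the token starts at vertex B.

Rosa wins.

Positions with no move are L. A position that does have a move is losing for the player to move precisely when every available move leads to a winning position for the opponent. Fill in the labels:
Every edge goes from a vertex to one that appears earlier in the order I, F, A, G, D, E, H, B, J, C, so processing vertices in that order labels each vertex after all of its successors.
I: no outgoing edge → L
F: no outgoing edge → L
A: reaches L-position I → W
G: reaches L-position F → W
D: reaches L-position I → W
E: reaches L-position F → W
H: reaches L-position F → W
B: reaches L-position I → W
J: only reaches B(W), H(W), all W → L
C: only reaches E(W), which is W → L
The starting position B is W: Rosa should move to I, handing over an L position.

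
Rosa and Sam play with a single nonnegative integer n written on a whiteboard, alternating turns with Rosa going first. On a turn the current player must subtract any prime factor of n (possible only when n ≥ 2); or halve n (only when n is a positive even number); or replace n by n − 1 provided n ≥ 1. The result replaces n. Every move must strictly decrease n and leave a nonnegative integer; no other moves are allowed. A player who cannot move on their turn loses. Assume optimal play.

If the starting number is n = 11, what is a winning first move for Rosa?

Move to 0.

Use the standard recursion: the mover loses at a terminal position; elsewhere, the mover wins exactly when some move hands the opponent an L position.
n=0: no move → L
n=1: →0(L), so W
n=2: →0(L), so W
n=3: →0(L), so W
n=4: →2(W), 3(W) — all W, so L
n=5: →0(L), so W
n=6: →4(L), so W
n=7: →0(L), so W
n=8: →4(L), so W
n=9: →6(W), 8(W) — all W, so L
n=10: →9(L), so W
n=11: →0(L), so W
From 11, the L positions reachable in one move are: 0.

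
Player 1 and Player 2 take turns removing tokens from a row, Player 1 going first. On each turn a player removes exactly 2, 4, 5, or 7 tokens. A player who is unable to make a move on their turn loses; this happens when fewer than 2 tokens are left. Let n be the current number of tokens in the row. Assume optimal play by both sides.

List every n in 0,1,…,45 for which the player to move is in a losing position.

0, 1, 9, 10, 18, 19, 27, 28, 36, 37, 45

Compute win/loss labels from the base case upward. A position with no move is L. Any other position is W if it can reach an L in one move, else L.
n=0: no move → L
n=1: no move → L
n=2: reaches L-position 0 → W
n=3: reaches L-position 1 → W
n=4: reaches L-position 0 → W
n=5: reaches L-position 1 → W
n=6: reaches L-position 1 → W
n=7: reaches L-position 0 → W
n=8: reaches L-position 1 → W
n=9: only reaches 7(W), 5(W), 4(W), 2(W), all W → L
n=10: only reaches 8(W), 6(W), 5(W), 3(W), all W → L
n=11: reaches L-position 9 → W
n=12: reaches L-position 10 → W
n=13: reaches L-position 9 → W
n=14: reaches L-position 10 → W
n=15: reaches L-position 10 → W
n=16: reaches L-position 9 → W
n=17: reaches L-position 10 → W
n=18: only reaches 16(W), 14(W), 13(W), 11(W), all W → L
n=19: only reaches 17(W), 15(W), 14(W), 12(W), all W → L
n=20: reaches L-position 18 → W
n=21: reaches L-position 19 → W
n=22: reaches L-position 18 → W
n=23: reaches L-position 19 → W
n=24: reaches L-position 19 → W
n=25: reaches L-position 18 → W
n=26: reaches L-position 19 → W
n=27: only reaches 25(W), 23(W), 22(W), 20(W), all W → L
n=28: only reaches 26(W), 24(W), 23(W), 21(W), all W → L
n=29: reaches L-position 27 → W
n=30: reaches L-position 28 → W
n=31: reaches L-position 27 → W
n=32: reaches L-position 28 → W
n=33: reaches L-position 28 → W
n=34: reaches L-position 27 → W
n=35: reaches L-position 28 → W
n=36: only reaches 34(W), 32(W), 31(W), 29(W), all W → L
n=37: only reaches 35(W), 33(W), 32(W), 30(W), all W → L
n=38: reaches L-position 36 → W
n=39: reaches L-position 37 → W
n=40: reaches L-position 36 → W
n=41: reaches L-position 37 → W
n=42: reaches L-position 37 → W
n=43: reaches L-position 36 → W
n=44: reaches L-position 37 → W
n=45: only reaches 43(W), 41(W), 40(W), 38(W), all W → L
The losing starting values of n are exactly the entries labelled L in this table (11 of them).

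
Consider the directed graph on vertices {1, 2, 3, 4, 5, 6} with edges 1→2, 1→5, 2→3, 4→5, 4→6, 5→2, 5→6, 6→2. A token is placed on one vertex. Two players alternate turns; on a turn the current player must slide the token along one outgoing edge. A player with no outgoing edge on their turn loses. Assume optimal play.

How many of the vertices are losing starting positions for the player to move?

Classify positions by backward induction: terminal positions (no move available) are L. From any other position, the mover wins iff some move reaches an L.
Every edge goes from a vertex to one that appears earlier in the order 3, 2, 6, 5, 1, 4, so processing vertices in that order labels each vertex after all of its successors.
3: no outgoing edge → L
2: →3(L), so W
6: →2(W) only, which is W, so L
5: →6(L), so W
1: →5(W), 2(W) — all W, so L
4: →6(L), so W
The L vertices are 1, 3, 6; that is 3 in all.

3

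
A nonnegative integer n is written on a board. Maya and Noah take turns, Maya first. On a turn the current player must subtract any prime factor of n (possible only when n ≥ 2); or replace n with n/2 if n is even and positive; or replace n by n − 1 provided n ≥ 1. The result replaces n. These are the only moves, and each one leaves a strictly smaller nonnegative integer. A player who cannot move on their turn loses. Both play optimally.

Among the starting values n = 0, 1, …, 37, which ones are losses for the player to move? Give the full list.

Compute win/loss labels from the base case upward. A position with no move is L. Any other position is W if it can reach an L in one move, else L.
n=0: no move → L
n=1: W (go to 0, an L position)
n=2: W (go to 0, an L position)
n=3: W (go to 0, an L position)
n=4: L (options 2(W), 3(W) are all W)
n=5: W (go to 0, an L position)
n=6: W (go to 4, an L position)
n=7: W (go to 0, an L position)
n=8: W (go to 4, an L position)
n=9: L (options 6(W), 8(W) are all W)
n=10: W (go to 9, an L position)
n=11: W (go to 0, an L position)
n=12: W (go to 9, an L position)
n=13: W (go to 0, an L position)
n=14: L (options 7(W), 12(W), 13(W) are all W)
n=15: W (go to 14, an L position)
n=16: W (go to 14, an L position)
n=17: W (go to 0, an L position)
n=18: W (go to 9, an L position)
n=19: W (go to 0, an L position)
n=20: L (options 10(W), 15(W), 18(W), 19(W) are all W)
n=21: W (go to 14, an L position)
n=22: W (go to 20, an L position)
n=23: W (go to 0, an L position)
n=24: L (options 12(W), 21(W), 22(W), 23(W) are all W)
n=25: W (go to 20, an L position)
n=26: W (go to 24, an L position)
n=27: W (go to 24, an L position)
n=28: W (go to 14, an L position)
n=29: W (go to 0, an L position)
n=30: L (options 15(W), 25(W), 27(W), 28(W), 29(W) are all W)
n=31: W (go to 0, an L position)
n=32: W (go to 30, an L position)
n=33: W (go to 30, an L position)
n=34: L (options 17(W), 32(W), 33(W) are all W)
n=35: W (go to 30, an L position)
n=36: W (go to 34, an L position)
n=37: W (go to 0, an L position)
The losing starting values of n are exactly the entries labelled L in this table (8 of them).

0, 4, 9, 14, 20, 24, 30, 34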